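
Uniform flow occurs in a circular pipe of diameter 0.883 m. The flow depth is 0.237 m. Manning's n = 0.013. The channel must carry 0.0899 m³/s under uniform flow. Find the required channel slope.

S = 0.0011

For a circular section of diameter D = 0.883 m at depth y = 0.237 m, the central angle is θ = 2 arccos(1 − 2y/D) = 2.178 rad. Then A = (D²/8)(θ − sin θ) = 0.1323 m² and P = Dθ/2 = 0.9618 m.
Hydraulic radius R = A/P = 0.1323/0.9618 = 0.1376 m.
From Manning's equation, S = [nQ / (1 A R^(2/3))]² = [0.013 × 0.0899 / (1 × 0.1323 × 0.1376^(2/3))]² = 0.0011.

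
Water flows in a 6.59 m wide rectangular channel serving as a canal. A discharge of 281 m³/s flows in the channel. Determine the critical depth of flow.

For a rectangular channel, critical depth y_c = (q²/g)^(1/3) where q = Q/b = 281/6.59 = 42.64 m²/s.
So y_c = (42.64²/9.81)^(1/3) = 5.7 m.

y_c = 5.7 m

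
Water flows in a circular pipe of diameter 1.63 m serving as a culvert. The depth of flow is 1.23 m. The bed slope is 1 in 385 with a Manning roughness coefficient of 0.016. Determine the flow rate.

Q = 3.36 m³/s

For a circular section of diameter D = 1.63 m at depth y = 1.23 m, the central angle is θ = 2 arccos(1 − 2y/D) = 4.21 rad. Then A = (D²/8)(θ − sin θ) = 1.689 m² and P = Dθ/2 = 3.431 m.
Hydraulic radius R = A/P = 1.689/3.431 = 0.4923 m.
Manning's equation: Q = (1/n) A R^(2/3) S^(1/2) = (1/0.016) × 1.689 × 0.4923^(2/3) × 0.002597^(1/2) = 3.36 m³/s.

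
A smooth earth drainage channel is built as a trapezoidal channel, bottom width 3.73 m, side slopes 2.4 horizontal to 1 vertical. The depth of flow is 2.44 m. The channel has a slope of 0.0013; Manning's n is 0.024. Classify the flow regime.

With bottom width b = 3.73 m and side slope z = 2.4: A = (b + zy)y = (3.73 + 2.4×2.44)×2.44 = 23.39 m²; P = b + 2y√(1+z²) = 3.73 + 2×2.44×2.6 = 16.42 m.
Hydraulic radius R = A/P = 23.39/16.42 = 1.425 m.
V = (1/n) R^(2/3) √S = (1/0.024) × 1.425^(2/3) × √0.0013 = 1.902 m/s. Hydraulic depth D_h = A/T = 23.39/15.44 = 1.515 m.
Froude number Fr = V/√(g·D_h) = 1.902/√(9.81×1.515) = 0.493, which is less than 1, so the flow is subcritical.

subcritical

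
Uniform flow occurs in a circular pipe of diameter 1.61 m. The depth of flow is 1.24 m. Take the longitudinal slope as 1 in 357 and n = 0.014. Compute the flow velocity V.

For a circular section of diameter D = 1.61 m at depth y = 1.24 m, the central angle is θ = 2 arccos(1 − 2y/D) = 4.283 rad. Then A = (D²/8)(θ − sin θ) = 1.683 m² and P = Dθ/2 = 3.448 m.
Hydraulic radius R = A/P = 1.683/3.448 = 0.488 m.
From Manning's equation, V = (1/n) R^(2/3) S^(1/2) = (1/0.014) × 0.488^(2/3) × 0.002801^(1/2) = 2.34 m/s.

V = 2.34 m/s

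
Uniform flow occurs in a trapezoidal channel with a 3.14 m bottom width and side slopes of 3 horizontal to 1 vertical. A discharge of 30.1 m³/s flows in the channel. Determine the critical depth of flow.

y_c = 1.39 m

At critical depth, Q² T / (g A³) = 1, i.e. A³/T = Q²/g = 30.1²/9.81 = 92.36.
Try y = 1.78 m: A³/T = 248.9 — over.
Try y = 1.39 m: A³/T = 91.38 — ≈ 92.36.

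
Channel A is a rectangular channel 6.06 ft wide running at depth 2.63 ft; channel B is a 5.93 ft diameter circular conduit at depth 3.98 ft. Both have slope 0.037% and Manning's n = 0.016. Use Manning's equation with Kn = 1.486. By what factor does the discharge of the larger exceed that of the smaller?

1.42

Channel A: Flow area A = b·y = 6.06 × 2.63 = 15.94 ft². Wetted perimeter P = b + 2y = 6.06 + 2×2.63 = 11.32 ft. Hydraulic radius R = A/P = 15.94/11.32 = 1.408 ft. Q_A = (1.486/0.016)·15.94·1.408^(2/3)·√0.00037 = 35.77 ft³/s.
Channel B: For a circular section of diameter D = 5.93 ft at depth y = 3.98 ft, the central angle is θ = 2 arccos(1 − 2y/D) = 3.84 rad. Then A = (D²/8)(θ − sin θ) = 19.71 ft² and P = Dθ/2 = 11.39 ft. Hydraulic radius R = A/P = 19.71/11.39 = 1.731 ft. Q_B = (1.486/0.016)·19.71·1.731^(2/3)·√0.00037 = 50.76 ft³/s.
The larger discharge is 50.76 ft³/s and the smaller is 35.77 ft³/s; the ratio is 1.42.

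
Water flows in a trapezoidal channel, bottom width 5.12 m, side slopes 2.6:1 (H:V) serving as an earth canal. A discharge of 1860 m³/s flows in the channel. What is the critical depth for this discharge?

At critical depth, Q² T / (g A³) = 1, i.e. A³/T = Q²/g = 1860²/9.81 = 352700.
Trying y = 11.1 m: A³/T = 853900 — over.
Trying y = 7.8 m: A³/T = 170200 — short.
Trying y = 9.16 m: A³/T = 353000 — close enough.

y_c = 9.16 m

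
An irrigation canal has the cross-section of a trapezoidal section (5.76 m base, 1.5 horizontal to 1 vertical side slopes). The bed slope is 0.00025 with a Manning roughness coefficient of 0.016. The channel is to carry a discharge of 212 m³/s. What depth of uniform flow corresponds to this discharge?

y_n = 6.29 m

Manning's equation rearranged: A R^(2/3) = nQ / (1·√S) = 0.016 × 212 / (√0.00025) = 214.5.
At y = 4.55 m: A R^(2/3) = 107.8 — too small.
At y = 7.89 m: A R^(2/3) = 353.2 — too large.
At y = 6.29 m: A R^(2/3) = 214.4 — matches.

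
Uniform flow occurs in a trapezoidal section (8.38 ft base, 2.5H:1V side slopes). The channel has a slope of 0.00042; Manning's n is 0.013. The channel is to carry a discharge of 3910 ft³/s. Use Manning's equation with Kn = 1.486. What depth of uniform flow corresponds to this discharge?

y_n = 12.3 ft

Manning's equation rearranged: A R^(2/3) = nQ / (1.486·√S) = 0.013 × 3910 / (1.486 × √0.00042) = 1669.
At y = 9.55 ft: A R^(2/3) = 918.7 — too small.
At y = 14.9 ft: A R^(2/3) = 2645 — too large.
At y = 12.3 ft: A R^(2/3) = 1668 — ≈ 1669.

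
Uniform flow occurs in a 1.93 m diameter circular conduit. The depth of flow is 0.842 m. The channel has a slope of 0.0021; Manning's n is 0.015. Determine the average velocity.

For a circular section of diameter D = 1.93 m at depth y = 0.842 m, the central angle is θ = 2 arccos(1 − 2y/D) = 2.886 rad. Then A = (D²/8)(θ − sin θ) = 1.226 m² and P = Dθ/2 = 2.785 m.
Hydraulic radius R = A/P = 1.226/2.785 = 0.4402 m.
From Manning's equation, V = (1/n) R^(2/3) S^(1/2) = (1/0.015) × 0.4402^(2/3) × 0.0021^(1/2) = 1.77 m/s.

V = 1.77 m/s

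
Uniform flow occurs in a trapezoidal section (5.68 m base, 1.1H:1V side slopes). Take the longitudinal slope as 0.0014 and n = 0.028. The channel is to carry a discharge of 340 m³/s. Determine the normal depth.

Manning's equation rearranged: A R^(2/3) = nQ / (1·√S) = 0.028 × 340 / (√0.0014) = 254.4.
Trying y = 6.49 m: A R^(2/3) = 185.6 — too small.
Trying y = 9.58 m: A R^(2/3) = 426.5 — too large.
Trying y = 7.54 m: A R^(2/3) = 254.3 — ≈ 254.4.

y_n = 7.54 m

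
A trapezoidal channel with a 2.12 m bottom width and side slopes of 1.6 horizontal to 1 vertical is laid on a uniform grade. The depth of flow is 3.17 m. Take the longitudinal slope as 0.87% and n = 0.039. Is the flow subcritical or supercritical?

With bottom width b = 2.12 m and side slope z = 1.6: A = (b + zy)y = (2.12 + 1.6×3.17)×3.17 = 22.8 m²; P = b + 2y√(1+z²) = 2.12 + 2×3.17×1.887 = 14.08 m.
Hydraulic radius R = A/P = 22.8/14.08 = 1.619 m.
V = (1/n) R^(2/3) √S = (1/0.039) × 1.619^(2/3) × √0.0087 = 3.298 m/s. Hydraulic depth D_h = A/T = 22.8/12.26 = 1.859 m.
Froude number Fr = V/√(g·D_h) = 3.298/√(9.81×1.859) = 0.772, which is less than 1, so the flow is subcritical.

subcritical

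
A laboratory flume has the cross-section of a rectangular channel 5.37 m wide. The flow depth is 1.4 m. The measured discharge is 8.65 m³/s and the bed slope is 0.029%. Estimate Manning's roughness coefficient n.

n = 0.014

Flow area A = b·y = 5.37 × 1.4 = 7.518 m². Wetted perimeter P = b + 2y = 5.37 + 2×1.4 = 8.17 m.
Hydraulic radius R = A/P = 7.518/8.17 = 0.9202 m.
Rearranging Manning's equation: n = (1/Q) A R^(2/3) S^(1/2) = (1/8.65) × 7.518 × 0.9202^(2/3) × √0.00029 = 0.014.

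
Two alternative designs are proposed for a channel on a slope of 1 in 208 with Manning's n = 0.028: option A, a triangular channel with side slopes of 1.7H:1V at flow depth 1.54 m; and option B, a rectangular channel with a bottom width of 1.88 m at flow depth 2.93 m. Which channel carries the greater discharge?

channel B

Channel A: For a triangular section with side slope z = 1.7: A = zy² = 1.7×1.54² = 4.032 m²; P = 2y√(1+z²) = 2×1.54×1.972 = 6.075 m. Hydraulic radius R = A/P = 4.032/6.075 = 0.6637 m. Q_A = (1/0.028)·4.032·0.6637^(2/3)·√0.004808 = 7.596 m³/s.
Channel B: Flow area A = b·y = 1.88 × 2.93 = 5.508 m². Wetted perimeter P = b + 2y = 1.88 + 2×2.93 = 7.74 m. Hydraulic radius R = A/P = 5.508/7.74 = 0.7117 m. Q_B = (1/0.028)·5.508·0.7117^(2/3)·√0.004808 = 10.87 m³/s.
Q_A = 7.596 m³/s vs Q_B = 10.87 m³/s, so channel B carries more.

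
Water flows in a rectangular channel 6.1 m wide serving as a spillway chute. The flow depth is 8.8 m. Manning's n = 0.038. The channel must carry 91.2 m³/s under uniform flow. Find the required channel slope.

S = 0.0014

Flow area A = b·y = 6.1 × 8.8 = 53.68 m². Wetted perimeter P = b + 2y = 6.1 + 2×8.8 = 23.7 m.
Hydraulic radius R = A/P = 53.68/23.7 = 2.265 m.
From Manning's equation, S = [nQ / (1 A R^(2/3))]² = [0.038 × 91.2 / (1 × 53.68 × 2.265^(2/3))]² = 0.0014.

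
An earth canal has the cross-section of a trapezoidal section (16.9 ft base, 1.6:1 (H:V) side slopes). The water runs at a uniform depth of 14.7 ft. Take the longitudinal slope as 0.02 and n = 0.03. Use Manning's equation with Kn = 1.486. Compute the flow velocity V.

With bottom width b = 16.9 ft and side slope z = 1.6: A = (b + zy)y = (16.9 + 1.6×14.7)×14.7 = 594.2 ft²; P = b + 2y√(1+z²) = 16.9 + 2×14.7×1.887 = 72.37 ft.
Hydraulic radius R = A/P = 594.2/72.37 = 8.21 ft.
From Manning's equation, V = (1.486/n) R^(2/3) S^(1/2) = (1.486/0.03) × 8.21^(2/3) × 0.02^(1/2) = 28.5 ft/s.

V = 28.5 ft/s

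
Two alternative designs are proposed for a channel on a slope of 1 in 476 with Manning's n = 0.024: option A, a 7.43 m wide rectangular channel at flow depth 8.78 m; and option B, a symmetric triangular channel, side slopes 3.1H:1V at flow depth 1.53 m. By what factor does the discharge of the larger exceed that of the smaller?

21.1

Channel A: Flow area A = b·y = 7.43 × 8.78 = 65.24 m². Wetted perimeter P = b + 2y = 7.43 + 2×8.78 = 24.99 m. Hydraulic radius R = A/P = 65.24/24.99 = 2.61 m. Q_A = (1/0.024)·65.24·2.61^(2/3)·√0.002101 = 236.2 m³/s.
Channel B: For a triangular section with side slope z = 3.1: A = zy² = 3.1×1.53² = 7.257 m²; P = 2y√(1+z²) = 2×1.53×3.257 = 9.967 m. Hydraulic radius R = A/P = 7.257/9.967 = 0.7281 m. Q_B = (1/0.024)·7.257·0.7281^(2/3)·√0.002101 = 11.22 m³/s.
The larger discharge is 236.2 m³/s and the smaller is 11.22 m³/s; the ratio is 21.1.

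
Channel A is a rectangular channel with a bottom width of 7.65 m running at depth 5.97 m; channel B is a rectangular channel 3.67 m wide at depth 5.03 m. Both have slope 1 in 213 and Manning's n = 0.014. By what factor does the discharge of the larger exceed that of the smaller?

3.57

Channel A: Flow area A = b·y = 7.65 × 5.97 = 45.67 m². Wetted perimeter P = b + 2y = 7.65 + 2×5.97 = 19.59 m. Hydraulic radius R = A/P = 45.67/19.59 = 2.331 m. Q_A = (1/0.014)·45.67·2.331^(2/3)·√0.004695 = 393 m³/s.
Channel B: Flow area A = b·y = 3.67 × 5.03 = 18.46 m². Wetted perimeter P = b + 2y = 3.67 + 2×5.03 = 13.73 m. Hydraulic radius R = A/P = 18.46/13.73 = 1.345 m. Q_B = (1/0.014)·18.46·1.345^(2/3)·√0.004695 = 110.1 m³/s.
The larger discharge is 393 m³/s and the smaller is 110.1 m³/s; the ratio is 3.57.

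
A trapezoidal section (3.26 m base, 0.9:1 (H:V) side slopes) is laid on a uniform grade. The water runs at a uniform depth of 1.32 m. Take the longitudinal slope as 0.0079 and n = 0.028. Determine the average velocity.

With bottom width b = 3.26 m and side slope z = 0.9: A = (b + zy)y = (3.26 + 0.9×1.32)×1.32 = 5.871 m²; P = b + 2y√(1+z²) = 3.26 + 2×1.32×1.345 = 6.812 m.
Hydraulic radius R = A/P = 5.871/6.812 = 0.8619 m.
From Manning's equation, V = (1/n) R^(2/3) S^(1/2) = (1/0.028) × 0.8619^(2/3) × 0.0079^(1/2) = 2.88 m/s.

V = 2.88 m/s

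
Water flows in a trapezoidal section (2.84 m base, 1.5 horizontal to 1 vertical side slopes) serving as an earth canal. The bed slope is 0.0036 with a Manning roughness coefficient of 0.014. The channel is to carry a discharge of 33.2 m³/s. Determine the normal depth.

y_n = 1.55 m

Manning's equation rearranged: A R^(2/3) = nQ / (1·√S) = 0.014 × 33.2 / (√0.0036) = 7.747.
At y = 1.12 m: A R^(2/3) = 4.127 — short.
At y = 1.87 m: A R^(2/3) = 11.26 — over.
At y = 1.55 m: A R^(2/3) = 7.736 — matches.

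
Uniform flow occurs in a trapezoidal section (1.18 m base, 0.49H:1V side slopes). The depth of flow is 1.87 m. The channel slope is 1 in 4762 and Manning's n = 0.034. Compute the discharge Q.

Q = 1.36 m³/s

With bottom width b = 1.18 m and side slope z = 0.49: A = (b + zy)y = (1.18 + 0.49×1.87)×1.87 = 3.92 m²; P = b + 2y√(1+z²) = 1.18 + 2×1.87×1.114 = 5.345 m.
Hydraulic radius R = A/P = 3.92/5.345 = 0.7334 m.
Manning's equation: Q = (1/n) A R^(2/3) S^(1/2) = (1/0.034) × 3.92 × 0.7334^(2/3) × 0.00021^(1/2) = 1.36 m³/s.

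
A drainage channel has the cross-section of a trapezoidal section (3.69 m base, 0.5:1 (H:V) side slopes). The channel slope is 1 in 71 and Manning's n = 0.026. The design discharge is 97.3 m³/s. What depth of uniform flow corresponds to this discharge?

y_n = 3.08 m

Manning's equation rearranged: A R^(2/3) = nQ / (1·√S) = 0.026 × 97.3 / (√0.01408) = 21.32.
Try y = 3.58 m: A R^(2/3) = 27.7 — over.
Try y = 3.08 m: A R^(2/3) = 21.32 — ≈ 21.32.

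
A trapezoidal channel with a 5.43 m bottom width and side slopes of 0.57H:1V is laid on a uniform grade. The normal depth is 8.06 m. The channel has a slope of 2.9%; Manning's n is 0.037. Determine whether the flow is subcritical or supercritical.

supercritical

With bottom width b = 5.43 m and side slope z = 0.57: A = (b + zy)y = (5.43 + 0.57×8.06)×8.06 = 80.8 m²; P = b + 2y√(1+z²) = 5.43 + 2×8.06×1.151 = 23.98 m.
Hydraulic radius R = A/P = 80.8/23.98 = 3.369 m.
V = (1/n) R^(2/3) √S = (1/0.037) × 3.369^(2/3) × √0.029 = 10.34 m/s. Hydraulic depth D_h = A/T = 80.8/14.62 = 5.527 m.
Froude number Fr = V/√(g·D_h) = 10.34/√(9.81×5.527) = 1.4, which is greater than 1, so the flow is supercritical.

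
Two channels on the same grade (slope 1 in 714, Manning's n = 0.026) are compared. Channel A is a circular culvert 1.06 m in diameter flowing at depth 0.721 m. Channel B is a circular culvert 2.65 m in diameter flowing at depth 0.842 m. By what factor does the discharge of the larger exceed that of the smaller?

Channel A: For a circular section of diameter D = 1.06 m at depth y = 0.721 m, the central angle is θ = 2 arccos(1 − 2y/D) = 3.879 rad. Then A = (D²/8)(θ − sin θ) = 0.6392 m² and P = Dθ/2 = 2.056 m. Hydraulic radius R = A/P = 0.6392/2.056 = 0.3109 m. Q_A = (1/0.026)·0.6392·0.3109^(2/3)·√0.001401 = 0.4223 m³/s.
Channel B: For a circular section of diameter D = 2.65 m at depth y = 0.842 m, the central angle is θ = 2 arccos(1 − 2y/D) = 2.395 rad. Then A = (D²/8)(θ − sin θ) = 1.507 m² and P = Dθ/2 = 3.174 m. Hydraulic radius R = A/P = 1.507/3.174 = 0.4747 m. Q_B = (1/0.026)·1.507·0.4747^(2/3)·√0.001401 = 1.32 m³/s.
The larger discharge is 1.32 m³/s and the smaller is 0.4223 m³/s; the ratio is 3.13.

3.13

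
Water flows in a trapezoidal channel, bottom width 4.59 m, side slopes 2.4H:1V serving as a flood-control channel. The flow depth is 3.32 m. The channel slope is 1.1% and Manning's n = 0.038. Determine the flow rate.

Q = 177 m³/s

With bottom width b = 4.59 m and side slope z = 2.4: A = (b + zy)y = (4.59 + 2.4×3.32)×3.32 = 41.69 m²; P = b + 2y√(1+z²) = 4.59 + 2×3.32×2.6 = 21.85 m.
Hydraulic radius R = A/P = 41.69/21.85 = 1.908 m.
Manning's equation: Q = (1/n) A R^(2/3) S^(1/2) = (1/0.038) × 41.69 × 1.908^(2/3) × 0.011^(1/2) = 177 m³/s.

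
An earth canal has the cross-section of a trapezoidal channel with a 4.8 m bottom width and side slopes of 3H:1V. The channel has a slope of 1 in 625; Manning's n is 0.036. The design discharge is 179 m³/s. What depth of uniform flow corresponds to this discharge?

Manning's equation rearranged: A R^(2/3) = nQ / (1·√S) = 0.036 × 179 / (√0.0016) = 161.1.
At y = 5.04 m: A R^(2/3) = 196.5 — over.
At y = 3.67 m: A R^(2/3) = 94.29 — short.
At y = 4.63 m: A R^(2/3) = 161.1 — ≈ 161.1.

y_n = 4.63 m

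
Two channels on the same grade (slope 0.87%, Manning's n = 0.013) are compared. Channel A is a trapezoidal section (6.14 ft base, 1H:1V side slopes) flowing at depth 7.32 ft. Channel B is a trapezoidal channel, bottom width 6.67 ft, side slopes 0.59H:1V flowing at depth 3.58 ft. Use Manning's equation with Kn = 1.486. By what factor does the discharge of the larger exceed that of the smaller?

4.55

Channel A: With bottom width b = 6.14 ft and side slope z = 1: A = (b + zy)y = (6.14 + 1×7.32)×7.32 = 98.53 ft²; P = b + 2y√(1+z²) = 6.14 + 2×7.32×1.414 = 26.84 ft. Hydraulic radius R = A/P = 98.53/26.84 = 3.67 ft. Q_A = (1.486/0.013)·98.53·3.67^(2/3)·√0.0087 = 2500 ft³/s.
Channel B: With bottom width b = 6.67 ft and side slope z = 0.59: A = (b + zy)y = (6.67 + 0.59×3.58)×3.58 = 31.44 ft²; P = b + 2y√(1+z²) = 6.67 + 2×3.58×1.161 = 14.98 ft. Hydraulic radius R = A/P = 31.44/14.98 = 2.098 ft. Q_B = (1.486/0.013)·31.44·2.098^(2/3)·√0.0087 = 549.4 ft³/s.
The larger discharge is 2500 ft³/s and the smaller is 549.4 ft³/s; the ratio is 4.55.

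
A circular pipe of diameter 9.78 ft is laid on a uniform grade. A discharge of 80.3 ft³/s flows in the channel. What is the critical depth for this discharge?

At critical depth, Q² T / (g A³) = 1, i.e. A³/T = Q²/g = 80.3²/32.2 = 200.3.
Try y = 1.86 ft: A³/T = 128.4 — low.
Try y = 2.32 ft: A³/T = 304.8 — high.
Try y = 2.08 ft: A³/T = 198.9 — close enough.

y_c = 2.08 ft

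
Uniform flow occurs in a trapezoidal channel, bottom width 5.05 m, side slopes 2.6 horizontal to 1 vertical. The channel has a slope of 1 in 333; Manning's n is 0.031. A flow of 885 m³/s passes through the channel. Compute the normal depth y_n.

y_n = 7.78 m

Manning's equation rearranged: A R^(2/3) = nQ / (1·√S) = 0.031 × 885 / (√0.003003) = 500.6.
Try y = 5.41 m: A R^(2/3) = 212.2 — short.
Try y = 9.83 m: A R^(2/3) = 883.3 — over.
Try y = 7.78 m: A R^(2/3) = 500.8 — matches.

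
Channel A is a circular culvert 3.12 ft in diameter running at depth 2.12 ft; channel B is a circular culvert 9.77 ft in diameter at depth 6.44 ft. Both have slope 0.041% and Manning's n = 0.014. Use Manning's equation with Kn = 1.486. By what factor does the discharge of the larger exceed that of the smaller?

20.1

Channel A: For a circular section of diameter D = 3.12 ft at depth y = 2.12 ft, the central angle is θ = 2 arccos(1 − 2y/D) = 3.876 rad. Then A = (D²/8)(θ − sin θ) = 5.532 ft² and P = Dθ/2 = 6.046 ft. Hydraulic radius R = A/P = 5.532/6.046 = 0.9149 ft. Q_A = (1.486/0.014)·5.532·0.9149^(2/3)·√0.00041 = 11.2 ft³/s.
Channel B: For a circular section of diameter D = 9.77 ft at depth y = 6.44 ft, the central angle is θ = 2 arccos(1 − 2y/D) = 3.79 rad. Then A = (D²/8)(θ − sin θ) = 52.42 ft² and P = Dθ/2 = 18.51 ft. Hydraulic radius R = A/P = 52.42/18.51 = 2.831 ft. Q_B = (1.486/0.014)·52.42·2.831^(2/3)·√0.00041 = 225.5 ft³/s.
The larger discharge is 225.5 ft³/s and the smaller is 11.2 ft³/s; the ratio is 20.1.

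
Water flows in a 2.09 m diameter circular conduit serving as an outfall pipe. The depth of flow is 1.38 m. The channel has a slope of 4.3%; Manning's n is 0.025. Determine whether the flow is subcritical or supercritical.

For a circular section of diameter D = 2.09 m at depth y = 1.38 m, the central angle is θ = 2 arccos(1 − 2y/D) = 3.794 rad. Then A = (D²/8)(θ − sin θ) = 2.403 m² and P = Dθ/2 = 3.965 m.
Hydraulic radius R = A/P = 2.403/3.965 = 0.6061 m.
V = (1/n) R^(2/3) √S = (1/0.025) × 0.6061^(2/3) × √0.043 = 5.941 m/s. Hydraulic depth D_h = A/T = 2.403/1.98 = 1.214 m.
Froude number Fr = V/√(g·D_h) = 5.941/√(9.81×1.214) = 1.72, which is greater than 1, so the flow is supercritical.

supercritical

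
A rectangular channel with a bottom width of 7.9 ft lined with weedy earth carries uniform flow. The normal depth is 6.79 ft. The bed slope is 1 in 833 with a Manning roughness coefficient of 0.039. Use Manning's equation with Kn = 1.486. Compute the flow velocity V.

V = 2.43 ft/s

Flow area A = b·y = 7.9 × 6.79 = 53.64 ft². Wetted perimeter P = b + 2y = 7.9 + 2×6.79 = 21.48 ft.
Hydraulic radius R = A/P = 53.64/21.48 = 2.497 ft.
From Manning's equation, V = (1.486/n) R^(2/3) S^(1/2) = (1.486/0.039) × 2.497^(2/3) × 0.0012^(1/2) = 2.43 ft/s.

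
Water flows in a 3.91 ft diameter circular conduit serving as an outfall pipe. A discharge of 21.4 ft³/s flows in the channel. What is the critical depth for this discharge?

y_c = 1.37 ft

At critical depth, Q² T / (g A³) = 1, i.e. A³/T = Q²/g = 21.4²/32.2 = 14.22.
At y = 1.57 ft: A³/T = 23.9 — too large.
At y = 1.17 ft: A³/T = 7.683 — too small.
At y = 1.37 ft: A³/T = 14.14 — matches.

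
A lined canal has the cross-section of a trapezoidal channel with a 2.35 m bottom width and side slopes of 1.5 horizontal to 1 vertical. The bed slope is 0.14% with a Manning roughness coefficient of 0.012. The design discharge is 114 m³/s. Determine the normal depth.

y_n = 3.4 m

Manning's equation rearranged: A R^(2/3) = nQ / (1·√S) = 0.012 × 114 / (√0.0014) = 36.56.
Trying y = 2.81 m: A R^(2/3) = 23.94 — short.
Trying y = 3.75 m: A R^(2/3) = 45.63 — over.
Trying y = 3.4 m: A R^(2/3) = 36.56 — close enough.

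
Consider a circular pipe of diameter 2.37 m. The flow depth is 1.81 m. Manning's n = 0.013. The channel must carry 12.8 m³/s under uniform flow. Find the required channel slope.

For a circular section of diameter D = 2.37 m at depth y = 1.81 m, the central angle is θ = 2 arccos(1 − 2y/D) = 4.253 rad. Then A = (D²/8)(θ − sin θ) = 3.615 m² and P = Dθ/2 = 5.039 m.
Hydraulic radius R = A/P = 3.615/5.039 = 0.7174 m.
From Manning's equation, S = [nQ / (1 A R^(2/3))]² = [0.013 × 12.8 / (1 × 3.615 × 0.7174^(2/3))]² = 0.0033.

S = 0.0033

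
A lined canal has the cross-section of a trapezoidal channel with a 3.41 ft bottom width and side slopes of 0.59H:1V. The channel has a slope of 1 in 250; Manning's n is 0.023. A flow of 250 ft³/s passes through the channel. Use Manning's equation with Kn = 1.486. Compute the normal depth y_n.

y_n = 5.41 ft

Manning's equation rearranged: A R^(2/3) = nQ / (1.486·√S) = 0.023 × 250 / (1.486 × √0.004) = 61.18.
Trying y = 6.15 ft: A R^(2/3) = 78.6 — over.
Trying y = 4.86 ft: A R^(2/3) = 49.65 — short.
Trying y = 5.41 ft: A R^(2/3) = 61.07 — ≈ 61.18.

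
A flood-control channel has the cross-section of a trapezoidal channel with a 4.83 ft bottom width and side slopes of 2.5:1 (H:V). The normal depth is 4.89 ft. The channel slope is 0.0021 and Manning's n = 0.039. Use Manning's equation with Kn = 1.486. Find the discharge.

Q = 281 ft³/s

With bottom width b = 4.83 ft and side slope z = 2.5: A = (b + zy)y = (4.83 + 2.5×4.89)×4.89 = 83.4 ft²; P = b + 2y√(1+z²) = 4.83 + 2×4.89×2.693 = 31.16 ft.
Hydraulic radius R = A/P = 83.4/31.16 = 2.676 ft.
Manning's equation: Q = (1.486/n) A R^(2/3) S^(1/2) = (1.486/0.039) × 83.4 × 2.676^(2/3) × 0.0021^(1/2) = 281 ft³/s.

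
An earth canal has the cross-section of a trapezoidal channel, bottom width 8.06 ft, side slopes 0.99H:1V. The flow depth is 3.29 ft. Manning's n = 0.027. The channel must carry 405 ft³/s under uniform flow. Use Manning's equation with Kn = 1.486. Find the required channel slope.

With bottom width b = 8.06 ft and side slope z = 0.99: A = (b + zy)y = (8.06 + 0.99×3.29)×3.29 = 37.23 ft²; P = b + 2y√(1+z²) = 8.06 + 2×3.29×1.407 = 17.32 ft.
Hydraulic radius R = A/P = 37.23/17.32 = 2.15 ft.
From Manning's equation, S = [nQ / (1.486 A R^(2/3))]² = [0.027 × 405 / (1.486 × 37.23 × 2.15^(2/3))]² = 0.0141.

S = 0.0141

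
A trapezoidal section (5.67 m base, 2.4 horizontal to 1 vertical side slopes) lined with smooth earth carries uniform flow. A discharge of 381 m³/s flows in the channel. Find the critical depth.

y_c = 4.49 m

At critical depth, Q² T / (g A³) = 1, i.e. A³/T = Q²/g = 381²/9.81 = 14800.
At y = 3.43 m: A³/T = 4898 — too small.
At y = 5.63 m: A³/T = 38520 — too large.
At y = 4.49 m: A³/T = 14790 — matches.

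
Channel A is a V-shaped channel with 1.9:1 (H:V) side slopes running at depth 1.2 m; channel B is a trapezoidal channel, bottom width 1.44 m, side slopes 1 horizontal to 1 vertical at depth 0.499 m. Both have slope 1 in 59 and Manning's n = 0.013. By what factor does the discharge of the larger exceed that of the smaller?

3.81

Channel A: For a triangular section with side slope z = 1.9: A = zy² = 1.9×1.2² = 2.736 m²; P = 2y√(1+z²) = 2×1.2×2.147 = 5.153 m. Hydraulic radius R = A/P = 2.736/5.153 = 0.531 m. Q_A = (1/0.013)·2.736·0.531^(2/3)·√0.01695 = 17.97 m³/s.
Channel B: With bottom width b = 1.44 m and side slope z = 1: A = (b + zy)y = (1.44 + 1×0.499)×0.499 = 0.9676 m²; P = b + 2y√(1+z²) = 1.44 + 2×0.499×1.414 = 2.851 m. Hydraulic radius R = A/P = 0.9676/2.851 = 0.3393 m. Q_B = (1/0.013)·0.9676·0.3393^(2/3)·√0.01695 = 4.714 m³/s.
The larger discharge is 17.97 m³/s and the smaller is 4.714 m³/s; the ratio is 3.81.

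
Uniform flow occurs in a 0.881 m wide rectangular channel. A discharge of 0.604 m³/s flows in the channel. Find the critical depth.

y_c = 0.363 m

For a rectangular channel, critical depth y_c = (q²/g)^(1/3) where q = Q/b = 0.604/0.881 = 0.6856 m²/s.
So y_c = (0.6856²/9.81)^(1/3) = 0.363 m.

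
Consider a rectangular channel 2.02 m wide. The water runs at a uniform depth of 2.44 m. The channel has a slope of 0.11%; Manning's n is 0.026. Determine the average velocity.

Flow area A = b·y = 2.02 × 2.44 = 4.929 m². Wetted perimeter P = b + 2y = 2.02 + 2×2.44 = 6.9 m.
Hydraulic radius R = A/P = 4.929/6.9 = 0.7143 m.
From Manning's equation, V = (1/n) R^(2/3) S^(1/2) = (1/0.026) × 0.7143^(2/3) × 0.0011^(1/2) = 1.02 m/s.

V = 1.02 m/s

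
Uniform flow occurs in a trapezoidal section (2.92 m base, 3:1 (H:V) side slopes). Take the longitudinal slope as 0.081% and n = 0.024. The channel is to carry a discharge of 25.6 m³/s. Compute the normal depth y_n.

Manning's equation rearranged: A R^(2/3) = nQ / (1·√S) = 0.024 × 25.6 / (√0.00081) = 21.59.
Trying y = 1.55 m: A R^(2/3) = 11.12 — low.
Trying y = 2.45 m: A R^(2/3) = 30.98 — high.
Trying y = 2.09 m: A R^(2/3) = 21.57 — matches.

y_n = 2.09 m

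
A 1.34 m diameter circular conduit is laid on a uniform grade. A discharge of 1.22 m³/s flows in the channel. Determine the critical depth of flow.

At critical depth, Q² T / (g A³) = 1, i.e. A³/T = Q²/g = 1.22²/9.81 = 0.1517.
Try y = 0.498 m: A³/T = 0.08391 — low.
Try y = 0.581 m: A³/T = 0.1517 — ≈ 0.1517.

y_c = 0.581 m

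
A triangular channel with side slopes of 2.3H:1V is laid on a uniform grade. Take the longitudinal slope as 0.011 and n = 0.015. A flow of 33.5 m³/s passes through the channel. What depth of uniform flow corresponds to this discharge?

y_n = 1.6 m

Manning's equation rearranged: A R^(2/3) = nQ / (1·√S) = 0.015 × 33.5 / (√0.011) = 4.791.
Trying y = 1.16 m: A R^(2/3) = 2.032 — too small.
Trying y = 1.84 m: A R^(2/3) = 6.953 — too large.
Trying y = 1.6 m: A R^(2/3) = 4.79 — close enough.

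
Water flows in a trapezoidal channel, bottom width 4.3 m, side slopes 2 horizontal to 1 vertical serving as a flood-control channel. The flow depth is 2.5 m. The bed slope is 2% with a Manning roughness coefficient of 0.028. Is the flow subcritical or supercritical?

supercritical

With bottom width b = 4.3 m and side slope z = 2: A = (b + zy)y = (4.3 + 2×2.5)×2.5 = 23.25 m²; P = b + 2y√(1+z²) = 4.3 + 2×2.5×2.236 = 15.48 m.
Hydraulic radius R = A/P = 23.25/15.48 = 1.502 m.
V = (1/n) R^(2/3) √S = (1/0.028) × 1.502^(2/3) × √0.02 = 6.624 m/s. Hydraulic depth D_h = A/T = 23.25/14.3 = 1.626 m.
Froude number Fr = V/√(g·D_h) = 6.624/√(9.81×1.626) = 1.66, which is greater than 1, so the flow is supercritical.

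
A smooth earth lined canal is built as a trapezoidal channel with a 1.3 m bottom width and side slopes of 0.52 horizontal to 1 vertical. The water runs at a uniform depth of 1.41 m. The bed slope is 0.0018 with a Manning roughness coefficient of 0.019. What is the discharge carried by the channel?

With bottom width b = 1.3 m and side slope z = 0.52: A = (b + zy)y = (1.3 + 0.52×1.41)×1.41 = 2.867 m²; P = b + 2y√(1+z²) = 1.3 + 2×1.41×1.127 = 4.478 m.
Hydraulic radius R = A/P = 2.867/4.478 = 0.6401 m.
Manning's equation: Q = (1/n) A R^(2/3) S^(1/2) = (1/0.019) × 2.867 × 0.6401^(2/3) × 0.0018^(1/2) = 4.75 m³/s.

Q = 4.75 m³/s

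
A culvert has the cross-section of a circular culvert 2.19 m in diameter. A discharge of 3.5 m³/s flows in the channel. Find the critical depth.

At critical depth, Q² T / (g A³) = 1, i.e. A³/T = Q²/g = 3.5²/9.81 = 1.249.
At y = 0.63 m: A³/T = 0.3635 — too small.
At y = 0.953 m: A³/T = 1.793 — too large.
At y = 0.867 m: A³/T = 1.248 — matches.

y_c = 0.867 m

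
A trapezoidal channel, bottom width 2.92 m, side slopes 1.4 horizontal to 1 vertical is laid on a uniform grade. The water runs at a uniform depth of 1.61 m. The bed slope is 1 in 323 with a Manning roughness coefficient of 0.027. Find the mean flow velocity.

V = 2.04 m/s

With bottom width b = 2.92 m and side slope z = 1.4: A = (b + zy)y = (2.92 + 1.4×1.61)×1.61 = 8.33 m²; P = b + 2y√(1+z²) = 2.92 + 2×1.61×1.72 = 8.46 m.
Hydraulic radius R = A/P = 8.33/8.46 = 0.9847 m.
From Manning's equation, V = (1/n) R^(2/3) S^(1/2) = (1/0.027) × 0.9847^(2/3) × 0.003096^(1/2) = 2.04 m/s.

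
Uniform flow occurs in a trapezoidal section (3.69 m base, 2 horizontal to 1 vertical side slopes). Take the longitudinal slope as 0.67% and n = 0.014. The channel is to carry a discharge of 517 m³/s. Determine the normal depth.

y_n = 4.22 m

Manning's equation rearranged: A R^(2/3) = nQ / (1·√S) = 0.014 × 517 / (√0.0067) = 88.43.
Try y = 3.41 m: A R^(2/3) = 54.83 — low.
Try y = 5.31 m: A R^(2/3) = 149.9 — high.
Try y = 4.22 m: A R^(2/3) = 88.38 — ≈ 88.43.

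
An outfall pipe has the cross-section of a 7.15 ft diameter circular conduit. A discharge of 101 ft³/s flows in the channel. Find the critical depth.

y_c = 2.57 ft

At critical depth, Q² T / (g A³) = 1, i.e. A³/T = Q²/g = 101²/32.2 = 316.8.
Try y = 2.85 ft: A³/T = 475.1 — over.
Try y = 1.79 ft: A³/T = 78.54 — short.
Try y = 2.57 ft: A³/T = 319.1 — close enough.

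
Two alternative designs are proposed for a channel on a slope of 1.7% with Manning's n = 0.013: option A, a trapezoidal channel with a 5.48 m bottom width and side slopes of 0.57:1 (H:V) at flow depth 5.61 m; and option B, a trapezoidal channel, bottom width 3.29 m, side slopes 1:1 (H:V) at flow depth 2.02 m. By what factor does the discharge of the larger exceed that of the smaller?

7.73

Channel A: With bottom width b = 5.48 m and side slope z = 0.57: A = (b + zy)y = (5.48 + 0.57×5.61)×5.61 = 48.68 m²; P = b + 2y√(1+z²) = 5.48 + 2×5.61×1.151 = 18.39 m. Hydraulic radius R = A/P = 48.68/18.39 = 2.647 m. Q_A = (1/0.013)·48.68·2.647^(2/3)·√0.017 = 934.2 m³/s.
Channel B: With bottom width b = 3.29 m and side slope z = 1: A = (b + zy)y = (3.29 + 1×2.02)×2.02 = 10.73 m²; P = b + 2y√(1+z²) = 3.29 + 2×2.02×1.414 = 9.003 m. Hydraulic radius R = A/P = 10.73/9.003 = 1.191 m. Q_B = (1/0.013)·10.73·1.191^(2/3)·√0.017 = 120.9 m³/s.
The larger discharge is 934.2 m³/s and the smaller is 120.9 m³/s; the ratio is 7.73.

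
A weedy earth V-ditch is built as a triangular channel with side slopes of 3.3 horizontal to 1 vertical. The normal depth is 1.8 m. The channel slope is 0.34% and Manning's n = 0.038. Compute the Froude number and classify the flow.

For a triangular section with side slope z = 3.3: A = zy² = 3.3×1.8² = 10.69 m²; P = 2y√(1+z²) = 2×1.8×3.448 = 12.41 m.
Hydraulic radius R = A/P = 10.69/12.41 = 0.8613 m.
V = (1/n) R^(2/3) √S = (1/0.038) × 0.8613^(2/3) × √0.0034 = 1.389 m/s. Hydraulic depth D_h = A/T = 10.69/11.88 = 0.9 m.
Froude number Fr = V/√(g·D_h) = 1.389/√(9.81×0.9) = 0.467, which is less than 1, so the flow is subcritical.

subcritical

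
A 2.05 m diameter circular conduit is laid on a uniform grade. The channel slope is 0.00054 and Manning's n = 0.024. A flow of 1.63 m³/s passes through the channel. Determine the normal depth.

Manning's equation rearranged: A R^(2/3) = nQ / (1·√S) = 0.024 × 1.63 / (√0.00054) = 1.683.
Trying y = 0.974 m: A R^(2/3) = 0.9683 — short.
Trying y = 1.38 m: A R^(2/3) = 1.679 — ≈ 1.683.

y_n = 1.38 m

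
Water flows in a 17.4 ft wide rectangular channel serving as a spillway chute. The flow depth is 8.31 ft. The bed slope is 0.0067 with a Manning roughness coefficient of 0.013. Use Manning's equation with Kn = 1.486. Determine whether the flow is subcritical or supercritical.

Flow area A = b·y = 17.4 × 8.31 = 144.6 ft². Wetted perimeter P = b + 2y = 17.4 + 2×8.31 = 34.02 ft.
Hydraulic radius R = A/P = 144.6/34.02 = 4.25 ft.
V = (1.486/n) R^(2/3) √S = (1.486/0.013) × 4.25^(2/3) × √0.0067 = 24.55 ft/s. Hydraulic depth D_h = A/T = 144.6/17.4 = 8.31 ft.
Froude number Fr = V/√(g·D_h) = 24.55/√(32.2×8.31) = 1.5, which is greater than 1, so the flow is supercritical.

supercritical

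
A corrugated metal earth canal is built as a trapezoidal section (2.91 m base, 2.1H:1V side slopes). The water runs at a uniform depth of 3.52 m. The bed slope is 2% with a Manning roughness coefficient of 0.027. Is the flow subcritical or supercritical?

supercritical

With bottom width b = 2.91 m and side slope z = 2.1: A = (b + zy)y = (2.91 + 2.1×3.52)×3.52 = 36.26 m²; P = b + 2y√(1+z²) = 2.91 + 2×3.52×2.326 = 19.28 m.
Hydraulic radius R = A/P = 36.26/19.28 = 1.88 m.
V = (1/n) R^(2/3) √S = (1/0.027) × 1.88^(2/3) × √0.02 = 7.98 m/s. Hydraulic depth D_h = A/T = 36.26/17.69 = 2.049 m.
Froude number Fr = V/√(g·D_h) = 7.98/√(9.81×2.049) = 1.78, which is greater than 1, so the flow is supercritical.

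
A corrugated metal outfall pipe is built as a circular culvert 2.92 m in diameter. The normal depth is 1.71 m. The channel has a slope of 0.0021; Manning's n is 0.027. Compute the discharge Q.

For a circular section of diameter D = 2.92 m at depth y = 1.71 m, the central angle is θ = 2 arccos(1 − 2y/D) = 3.486 rad. Then A = (D²/8)(θ − sin θ) = 4.075 m² and P = Dθ/2 = 5.089 m.
Hydraulic radius R = A/P = 4.075/5.089 = 0.8007 m.
Manning's equation: Q = (1/n) A R^(2/3) S^(1/2) = (1/0.027) × 4.075 × 0.8007^(2/3) × 0.0021^(1/2) = 5.96 m³/s.

Q = 5.96 m³/s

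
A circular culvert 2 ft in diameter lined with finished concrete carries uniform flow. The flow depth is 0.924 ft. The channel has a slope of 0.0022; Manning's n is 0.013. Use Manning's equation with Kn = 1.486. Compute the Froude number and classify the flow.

subcritical

For a circular section of diameter D = 2 ft at depth y = 0.924 ft, the central angle is θ = 2 arccos(1 − 2y/D) = 2.989 rad. Then A = (D²/8)(θ − sin θ) = 1.419 ft² and P = Dθ/2 = 2.989 ft.
Hydraulic radius R = A/P = 1.419/2.989 = 0.4747 ft.
V = (1.486/n) R^(2/3) √S = (1.486/0.013) × 0.4747^(2/3) × √0.0022 = 3.262 ft/s. Hydraulic depth D_h = A/T = 1.419/1.994 = 0.7115 ft.
Froude number Fr = V/√(g·D_h) = 3.262/√(32.2×0.7115) = 0.682, which is less than 1, so the flow is subcritical.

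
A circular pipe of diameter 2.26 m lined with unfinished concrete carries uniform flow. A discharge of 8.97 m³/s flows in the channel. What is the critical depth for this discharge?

At critical depth, Q² T / (g A³) = 1, i.e. A³/T = Q²/g = 8.97²/9.81 = 8.202.
At y = 1.2 m: A³/T = 4.492 — too small.
At y = 1.74 m: A³/T = 19.13 — too large.
At y = 1.4 m: A³/T = 8.103 — matches.

y_c = 1.4 m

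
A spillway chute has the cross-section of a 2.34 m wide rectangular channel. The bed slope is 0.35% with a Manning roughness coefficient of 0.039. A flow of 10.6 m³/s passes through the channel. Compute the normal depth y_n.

Manning's equation rearranged: A R^(2/3) = nQ / (1·√S) = 0.039 × 10.6 / (√0.0035) = 6.988.
Trying y = 3.92 m: A R^(2/3) = 8.557 — over.
Trying y = 2.57 m: A R^(2/3) = 5.2 — short.
Trying y = 3.29 m: A R^(2/3) = 6.979 — close enough.

y_n = 3.29 m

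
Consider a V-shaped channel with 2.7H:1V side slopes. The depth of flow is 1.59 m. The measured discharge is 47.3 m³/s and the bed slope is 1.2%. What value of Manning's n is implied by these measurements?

For a triangular section with side slope z = 2.7: A = zy² = 2.7×1.59² = 6.826 m²; P = 2y√(1+z²) = 2×1.59×2.879 = 9.156 m.
Hydraulic radius R = A/P = 6.826/9.156 = 0.7455 m.
Rearranging Manning's equation: n = (1/Q) A R^(2/3) S^(1/2) = (1/47.3) × 6.826 × 0.7455^(2/3) × √0.012 = 0.013.

n = 0.013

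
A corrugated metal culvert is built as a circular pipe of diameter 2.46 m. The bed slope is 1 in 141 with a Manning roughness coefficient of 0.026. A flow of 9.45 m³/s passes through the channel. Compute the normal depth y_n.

y_n = 1.74 m

Manning's equation rearranged: A R^(2/3) = nQ / (1·√S) = 0.026 × 9.45 / (√0.007092) = 2.918.
Try y = 1.24 m: A R^(2/3) = 1.742 — low.
Try y = 1.91 m: A R^(2/3) = 3.258 — high.
Try y = 1.74 m: A R^(2/3) = 2.917 — ≈ 2.918.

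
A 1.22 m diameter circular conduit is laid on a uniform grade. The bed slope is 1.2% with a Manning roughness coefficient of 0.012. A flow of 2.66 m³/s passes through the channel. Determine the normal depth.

Manning's equation rearranged: A R^(2/3) = nQ / (1·√S) = 0.012 × 2.66 / (√0.012) = 0.2914.
Trying y = 0.705 m: A R^(2/3) = 0.3357 — too large.
Trying y = 0.58 m: A R^(2/3) = 0.2429 — too small.
Trying y = 0.646 m: A R^(2/3) = 0.2915 — ≈ 0.2914.

y_n = 0.646 m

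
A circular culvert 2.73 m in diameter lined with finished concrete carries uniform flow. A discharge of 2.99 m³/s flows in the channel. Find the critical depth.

At critical depth, Q² T / (g A³) = 1, i.e. A³/T = Q²/g = 2.99²/9.81 = 0.9113.
At y = 0.592 m: A³/T = 0.3638 — short.
At y = 0.956 m: A³/T = 2.342 — over.
At y = 0.749 m: A³/T = 0.9102 — close enough.

y_c = 0.749 m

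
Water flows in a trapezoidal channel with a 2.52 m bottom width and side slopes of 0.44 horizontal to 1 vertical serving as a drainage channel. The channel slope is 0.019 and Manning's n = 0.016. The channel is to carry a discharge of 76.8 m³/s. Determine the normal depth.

y_n = 2.36 m

Manning's equation rearranged: A R^(2/3) = nQ / (1·√S) = 0.016 × 76.8 / (√0.019) = 8.915.
At y = 2.99 m: A R^(2/3) = 13.43 — high.
At y = 2.06 m: A R^(2/3) = 7.083 — low.
At y = 2.36 m: A R^(2/3) = 8.916 — close enough.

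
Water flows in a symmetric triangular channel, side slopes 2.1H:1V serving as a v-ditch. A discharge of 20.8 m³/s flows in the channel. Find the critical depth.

y_c = 1.82 m

At critical depth, Q² T / (g A³) = 1, i.e. A³/T = Q²/g = 20.8²/9.81 = 44.1.
Try y = 1.41 m: A³/T = 12.29 — short.
Try y = 1.82 m: A³/T = 44.03 — close enough.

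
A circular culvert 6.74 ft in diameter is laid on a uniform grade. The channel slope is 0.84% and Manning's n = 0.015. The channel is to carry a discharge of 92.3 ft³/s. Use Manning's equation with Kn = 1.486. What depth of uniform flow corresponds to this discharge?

y_n = 2.05 ft

Manning's equation rearranged: A R^(2/3) = nQ / (1.486·√S) = 0.015 × 92.3 / (1.486 × √0.0084) = 10.17.
Try y = 2.31 ft: A R^(2/3) = 12.77 — too large.
Try y = 1.64 ft: A R^(2/3) = 6.558 — too small.
Try y = 2.05 ft: A R^(2/3) = 10.16 — matches.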